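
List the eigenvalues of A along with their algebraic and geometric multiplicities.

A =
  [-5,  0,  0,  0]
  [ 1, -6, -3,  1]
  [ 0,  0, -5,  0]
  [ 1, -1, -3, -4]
λ = -5: alg = 4, geom = 3

Step 1 — factor the characteristic polynomial to read off the algebraic multiplicities:
  χ_A(x) = (x + 5)^4

Step 2 — compute geometric multiplicities via the rank-nullity identity g(λ) = n − rank(A − λI):
  rank(A − (-5)·I) = 1, so dim ker(A − (-5)·I) = n − 1 = 3

Summary:
  λ = -5: algebraic multiplicity = 4, geometric multiplicity = 3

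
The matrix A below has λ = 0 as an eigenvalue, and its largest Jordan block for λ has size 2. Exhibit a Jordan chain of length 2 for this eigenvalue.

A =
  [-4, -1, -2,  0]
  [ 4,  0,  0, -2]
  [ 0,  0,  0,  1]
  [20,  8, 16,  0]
A Jordan chain for λ = 0 of length 2:
v_1 = (0, -2, 1, 0)ᵀ
v_2 = (0, 0, 0, 1)ᵀ

Let N = A − (0)·I. We want v_2 with N^2 v_2 = 0 but N^1 v_2 ≠ 0; then v_{j-1} := N · v_j for j = 2, …, 2.

Pick v_2 = (0, 0, 0, 1)ᵀ.
Then v_1 = N · v_2 = (0, -2, 1, 0)ᵀ.

Sanity check: (A − (0)·I) v_1 = (0, 0, 0, 0)ᵀ = 0. ✓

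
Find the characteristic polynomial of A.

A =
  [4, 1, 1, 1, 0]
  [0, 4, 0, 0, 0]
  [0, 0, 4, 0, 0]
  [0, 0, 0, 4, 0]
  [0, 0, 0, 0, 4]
x^5 - 20*x^4 + 160*x^3 - 640*x^2 + 1280*x - 1024

Expanding det(x·I − A) (e.g. by cofactor expansion or by noting that A is similar to its Jordan form J, which has the same characteristic polynomial as A) gives
  χ_A(x) = x^5 - 20*x^4 + 160*x^3 - 640*x^2 + 1280*x - 1024
which factors as (x - 4)^5. The eigenvalues (with algebraic multiplicities) are λ = 4 with multiplicity 5.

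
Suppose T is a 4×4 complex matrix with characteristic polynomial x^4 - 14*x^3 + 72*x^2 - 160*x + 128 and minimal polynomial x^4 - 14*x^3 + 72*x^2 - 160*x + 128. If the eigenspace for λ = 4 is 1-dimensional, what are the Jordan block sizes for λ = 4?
Block sizes for λ = 4: [3]

Step 1 — from the characteristic polynomial, algebraic multiplicity of λ = 4 is 3. From dim ker(T − (4)·I) = 1, there are exactly 1 Jordan blocks for λ = 4.
Step 2 — from the minimal polynomial, the factor (x − 4)^3 tells us the largest block for λ = 4 has size 3.
Step 3 — with total size 3, 1 blocks, and largest block 3, the block sizes (in nonincreasing order) are [3].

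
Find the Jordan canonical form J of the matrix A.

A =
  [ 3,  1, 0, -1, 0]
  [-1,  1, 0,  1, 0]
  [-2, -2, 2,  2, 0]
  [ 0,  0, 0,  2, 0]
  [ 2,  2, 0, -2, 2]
J_2(2) ⊕ J_1(2) ⊕ J_1(2) ⊕ J_1(2)

The characteristic polynomial is
  det(x·I − A) = x^5 - 10*x^4 + 40*x^3 - 80*x^2 + 80*x - 32 = (x - 2)^5

Eigenvalues and multiplicities (the geometric multiplicity of λ is n − rank(A − λI), which equals the number of Jordan blocks for λ):
  λ = 2: algebraic multiplicity = 5, geometric multiplicity = 4

Determining the block sizes for each eigenvalue:
  λ = 2: 4 blocks summing to 5 forces exactly one block of size 2 and the rest size 1 → block sizes [2, 1, 1, 1]

Assembling the blocks gives a Jordan form
J =
  [2, 1, 0, 0, 0]
  [0, 2, 0, 0, 0]
  [0, 0, 2, 0, 0]
  [0, 0, 0, 2, 0]
  [0, 0, 0, 0, 2]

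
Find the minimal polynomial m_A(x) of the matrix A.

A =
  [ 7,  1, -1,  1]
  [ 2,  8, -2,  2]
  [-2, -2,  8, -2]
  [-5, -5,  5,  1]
x^2 - 12*x + 36

The characteristic polynomial is χ_A(x) = (x - 6)^4, so the eigenvalues are known. The minimal polynomial is
  m_A(x) = Π_λ (x − λ)^{k_λ}
where k_λ is the size of the *largest* Jordan block for λ (equivalently, the smallest k with (A − λI)^k v = 0 for every generalised eigenvector v of λ).

  λ = 6: largest Jordan block has size 2, contributing (x − 6)^2

So m_A(x) = (x - 6)^2 = x^2 - 12*x + 36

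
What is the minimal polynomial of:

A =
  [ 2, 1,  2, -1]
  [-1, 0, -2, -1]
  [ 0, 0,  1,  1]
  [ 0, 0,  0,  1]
x^2 - 2*x + 1

The characteristic polynomial is χ_A(x) = (x - 1)^4, so the eigenvalues are known. The minimal polynomial is
  m_A(x) = Π_λ (x − λ)^{k_λ}
where k_λ is the size of the *largest* Jordan block for λ (equivalently, the smallest k with (A − λI)^k v = 0 for every generalised eigenvector v of λ).

  λ = 1: largest Jordan block has size 2, contributing (x − 1)^2

So m_A(x) = (x - 1)^2 = x^2 - 2*x + 1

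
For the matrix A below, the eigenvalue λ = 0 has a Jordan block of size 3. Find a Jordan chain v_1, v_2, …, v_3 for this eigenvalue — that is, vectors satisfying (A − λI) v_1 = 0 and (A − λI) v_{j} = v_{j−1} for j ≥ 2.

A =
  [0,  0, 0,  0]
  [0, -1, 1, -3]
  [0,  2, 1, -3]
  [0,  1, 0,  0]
A Jordan chain for λ = 0 of length 3:
v_1 = (0, 0, -3, -1)ᵀ
v_2 = (0, -1, 2, 1)ᵀ
v_3 = (0, 1, 0, 0)ᵀ

Let N = A − (0)·I. We want v_3 with N^3 v_3 = 0 but N^2 v_3 ≠ 0; then v_{j-1} := N · v_j for j = 3, …, 2.

Pick v_3 = (0, 1, 0, 0)ᵀ.
Then v_2 = N · v_3 = (0, -1, 2, 1)ᵀ.
Then v_1 = N · v_2 = (0, 0, -3, -1)ᵀ.

Sanity check: (A − (0)·I) v_1 = (0, 0, 0, 0)ᵀ = 0. ✓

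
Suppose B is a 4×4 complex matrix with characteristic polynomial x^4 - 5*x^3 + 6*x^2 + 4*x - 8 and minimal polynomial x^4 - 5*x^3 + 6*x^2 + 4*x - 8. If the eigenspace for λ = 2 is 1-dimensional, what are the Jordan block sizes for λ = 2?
Block sizes for λ = 2: [3]

Step 1 — from the characteristic polynomial, algebraic multiplicity of λ = 2 is 3. From dim ker(B − (2)·I) = 1, there are exactly 1 Jordan blocks for λ = 2.
Step 2 — from the minimal polynomial, the factor (x − 2)^3 tells us the largest block for λ = 2 has size 3.
Step 3 — with total size 3, 1 blocks, and largest block 3, the block sizes (in nonincreasing order) are [3].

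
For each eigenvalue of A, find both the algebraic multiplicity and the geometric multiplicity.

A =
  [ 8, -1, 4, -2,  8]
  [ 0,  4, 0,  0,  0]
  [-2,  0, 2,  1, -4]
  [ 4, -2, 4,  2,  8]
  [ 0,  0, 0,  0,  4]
λ = 4: alg = 5, geom = 3

Step 1 — factor the characteristic polynomial to read off the algebraic multiplicities:
  χ_A(x) = (x - 4)^5

Step 2 — compute geometric multiplicities via the rank-nullity identity g(λ) = n − rank(A − λI):
  rank(A − (4)·I) = 2, so dim ker(A − (4)·I) = n − 2 = 3

Summary:
  λ = 4: algebraic multiplicity = 5, geometric multiplicity = 3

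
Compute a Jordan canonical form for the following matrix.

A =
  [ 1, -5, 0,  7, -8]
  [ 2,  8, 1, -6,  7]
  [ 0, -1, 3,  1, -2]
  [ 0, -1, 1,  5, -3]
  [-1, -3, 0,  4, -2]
J_3(3) ⊕ J_2(3)

The characteristic polynomial is
  det(x·I − A) = x^5 - 15*x^4 + 90*x^3 - 270*x^2 + 405*x - 243 = (x - 3)^5

Eigenvalues and multiplicities (the geometric multiplicity of λ is n − rank(A − λI), which equals the number of Jordan blocks for λ):
  λ = 3: algebraic multiplicity = 5, geometric multiplicity = 2

Determining the block sizes for each eigenvalue:
  λ = 3: with am = 5 and gm = 2, the partition is not yet determined (e.g. several partitions of 5 into 2 parts exist). Let N = A − (3)·I. Computing rank(N^1) = 3, rank(N^2) = 1, rank(N^3) = 0; the number of blocks of size ≥ j is rank(N^{j−1}) − rank(N^j), giving [2, 2, 1]. So we have 1 block(s) of size 3, 1 block(s) of size 2 → block sizes [3, 2]

Assembling the blocks gives a Jordan form
J =
  [3, 1, 0, 0, 0]
  [0, 3, 1, 0, 0]
  [0, 0, 3, 0, 0]
  [0, 0, 0, 3, 1]
  [0, 0, 0, 0, 3]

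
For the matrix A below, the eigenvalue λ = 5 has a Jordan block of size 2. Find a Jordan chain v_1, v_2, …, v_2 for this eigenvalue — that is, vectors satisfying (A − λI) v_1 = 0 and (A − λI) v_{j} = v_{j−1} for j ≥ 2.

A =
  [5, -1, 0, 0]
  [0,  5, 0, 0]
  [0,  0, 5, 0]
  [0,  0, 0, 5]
A Jordan chain for λ = 5 of length 2:
v_1 = (-1, 0, 0, 0)ᵀ
v_2 = (0, 1, 0, 0)ᵀ

Let N = A − (5)·I. We want v_2 with N^2 v_2 = 0 but N^1 v_2 ≠ 0; then v_{j-1} := N · v_j for j = 2, …, 2.

Pick v_2 = (0, 1, 0, 0)ᵀ.
Then v_1 = N · v_2 = (-1, 0, 0, 0)ᵀ.

Sanity check: (A − (5)·I) v_1 = (0, 0, 0, 0)ᵀ = 0. ✓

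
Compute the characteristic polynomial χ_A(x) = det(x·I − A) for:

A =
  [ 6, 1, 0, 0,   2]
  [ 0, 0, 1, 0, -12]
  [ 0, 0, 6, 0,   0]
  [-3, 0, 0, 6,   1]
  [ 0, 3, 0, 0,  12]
x^5 - 30*x^4 + 360*x^3 - 2160*x^2 + 6480*x - 7776

Expanding det(x·I − A) (e.g. by cofactor expansion or by noting that A is similar to its Jordan form J, which has the same characteristic polynomial as A) gives
  χ_A(x) = x^5 - 30*x^4 + 360*x^3 - 2160*x^2 + 6480*x - 7776
which factors as (x - 6)^5. The eigenvalues (with algebraic multiplicities) are λ = 6 with multiplicity 5.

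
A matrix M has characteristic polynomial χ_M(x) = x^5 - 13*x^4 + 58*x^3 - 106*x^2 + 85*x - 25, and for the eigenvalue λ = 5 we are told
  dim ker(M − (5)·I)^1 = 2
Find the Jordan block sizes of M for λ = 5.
Block sizes for λ = 5: [1, 1]

From the dimensions of kernels of powers, the number of Jordan blocks of size at least j is d_j − d_{j−1} where d_j = dim ker(N^j) (with d_0 = 0). Computing the differences gives [2].
The number of blocks of size exactly k is (#blocks of size ≥ k) − (#blocks of size ≥ k + 1), so the partition is: 2 block(s) of size 1.
In nonincreasing order the block sizes are [1, 1].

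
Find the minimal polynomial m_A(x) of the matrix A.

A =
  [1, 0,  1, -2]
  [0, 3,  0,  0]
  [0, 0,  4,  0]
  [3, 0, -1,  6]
x^2 - 7*x + 12

The characteristic polynomial is χ_A(x) = (x - 4)^2*(x - 3)^2, so the eigenvalues are known. The minimal polynomial is
  m_A(x) = Π_λ (x − λ)^{k_λ}
where k_λ is the size of the *largest* Jordan block for λ (equivalently, the smallest k with (A − λI)^k v = 0 for every generalised eigenvector v of λ).

  λ = 3: largest Jordan block has size 1, contributing (x − 3)
  λ = 4: largest Jordan block has size 1, contributing (x − 4)

So m_A(x) = (x - 4)*(x - 3) = x^2 - 7*x + 12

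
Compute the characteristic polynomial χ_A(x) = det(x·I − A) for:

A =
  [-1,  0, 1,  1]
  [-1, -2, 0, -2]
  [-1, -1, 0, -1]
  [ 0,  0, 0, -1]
x^4 + 4*x^3 + 6*x^2 + 4*x + 1

Expanding det(x·I − A) (e.g. by cofactor expansion or by noting that A is similar to its Jordan form J, which has the same characteristic polynomial as A) gives
  χ_A(x) = x^4 + 4*x^3 + 6*x^2 + 4*x + 1
which factors as (x + 1)^4. The eigenvalues (with algebraic multiplicities) are λ = -1 with multiplicity 4.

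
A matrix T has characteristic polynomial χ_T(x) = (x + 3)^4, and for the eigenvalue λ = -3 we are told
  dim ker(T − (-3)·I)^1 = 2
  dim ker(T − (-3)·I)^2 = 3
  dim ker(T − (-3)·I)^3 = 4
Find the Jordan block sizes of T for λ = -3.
Block sizes for λ = -3: [3, 1]

From the dimensions of kernels of powers, the number of Jordan blocks of size at least j is d_j − d_{j−1} where d_j = dim ker(N^j) (with d_0 = 0). Computing the differences gives [2, 1, 1].
The number of blocks of size exactly k is (#blocks of size ≥ k) − (#blocks of size ≥ k + 1), so the partition is: 1 block(s) of size 1, 1 block(s) of size 3.
In nonincreasing order the block sizes are [3, 1].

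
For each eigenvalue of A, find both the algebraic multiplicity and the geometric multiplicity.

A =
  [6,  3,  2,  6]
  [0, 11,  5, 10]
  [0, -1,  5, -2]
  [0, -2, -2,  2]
λ = 6: alg = 4, geom = 2

Step 1 — factor the characteristic polynomial to read off the algebraic multiplicities:
  χ_A(x) = (x - 6)^4

Step 2 — compute geometric multiplicities via the rank-nullity identity g(λ) = n − rank(A − λI):
  rank(A − (6)·I) = 2, so dim ker(A − (6)·I) = n − 2 = 2

Summary:
  λ = 6: algebraic multiplicity = 4, geometric multiplicity = 2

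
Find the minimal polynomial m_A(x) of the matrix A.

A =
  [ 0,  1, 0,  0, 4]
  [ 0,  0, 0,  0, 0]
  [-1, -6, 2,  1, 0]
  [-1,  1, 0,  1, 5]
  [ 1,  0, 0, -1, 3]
x^5 - 6*x^4 + 12*x^3 - 8*x^2

The characteristic polynomial is χ_A(x) = x^2*(x - 2)^3, so the eigenvalues are known. The minimal polynomial is
  m_A(x) = Π_λ (x − λ)^{k_λ}
where k_λ is the size of the *largest* Jordan block for λ (equivalently, the smallest k with (A − λI)^k v = 0 for every generalised eigenvector v of λ).

  λ = 0: largest Jordan block has size 2, contributing (x − 0)^2
  λ = 2: largest Jordan block has size 3, contributing (x − 2)^3

So m_A(x) = x^2*(x - 2)^3 = x^5 - 6*x^4 + 12*x^3 - 8*x^2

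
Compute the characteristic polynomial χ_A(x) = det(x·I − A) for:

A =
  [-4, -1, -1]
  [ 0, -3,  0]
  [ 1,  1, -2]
x^3 + 9*x^2 + 27*x + 27

Expanding det(x·I − A) (e.g. by cofactor expansion or by noting that A is similar to its Jordan form J, which has the same characteristic polynomial as A) gives
  χ_A(x) = x^3 + 9*x^2 + 27*x + 27
which factors as (x + 3)^3. The eigenvalues (with algebraic multiplicities) are λ = -3 with multiplicity 3.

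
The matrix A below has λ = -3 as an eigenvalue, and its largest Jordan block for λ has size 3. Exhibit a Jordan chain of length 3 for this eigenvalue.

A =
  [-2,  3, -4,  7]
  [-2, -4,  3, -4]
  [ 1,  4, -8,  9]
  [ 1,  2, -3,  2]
A Jordan chain for λ = -3 of length 3:
v_1 = (-2, -1, -3, -1)ᵀ
v_2 = (1, -2, 1, 1)ᵀ
v_3 = (1, 0, 0, 0)ᵀ

Let N = A − (-3)·I. We want v_3 with N^3 v_3 = 0 but N^2 v_3 ≠ 0; then v_{j-1} := N · v_j for j = 3, …, 2.

Pick v_3 = (1, 0, 0, 0)ᵀ.
Then v_2 = N · v_3 = (1, -2, 1, 1)ᵀ.
Then v_1 = N · v_2 = (-2, -1, -3, -1)ᵀ.

Sanity check: (A − (-3)·I) v_1 = (0, 0, 0, 0)ᵀ = 0. ✓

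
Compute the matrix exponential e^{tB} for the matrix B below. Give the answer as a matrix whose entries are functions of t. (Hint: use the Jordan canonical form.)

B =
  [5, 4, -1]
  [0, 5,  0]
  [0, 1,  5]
e^{tB} =
  [exp(5*t), -t^2*exp(5*t)/2 + 4*t*exp(5*t), -t*exp(5*t)]
  [0, exp(5*t), 0]
  [0, t*exp(5*t), exp(5*t)]

Strategy: write B = P · J · P⁻¹ where J is a Jordan canonical form, so e^{tB} = P · e^{tJ} · P⁻¹, and e^{tJ} can be computed block-by-block.

B has Jordan form
J =
  [5, 1, 0]
  [0, 5, 1]
  [0, 0, 5]
(up to reordering of blocks).

Per-block formulas:
  For a 3×3 Jordan block J_3(5): exp(t · J_3(5)) = e^(5t)·(I + t·N + (t^2/2)·N^2), where N is the 3×3 nilpotent shift.

After assembling e^{tJ} and conjugating by P, we get:

e^{tB} =
  [exp(5*t), -t^2*exp(5*t)/2 + 4*t*exp(5*t), -t*exp(5*t)]
  [0, exp(5*t), 0]
  [0, t*exp(5*t), exp(5*t)]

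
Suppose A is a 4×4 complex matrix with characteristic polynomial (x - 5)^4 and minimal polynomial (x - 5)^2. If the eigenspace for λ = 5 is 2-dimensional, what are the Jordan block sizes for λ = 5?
Block sizes for λ = 5: [2, 2]

Step 1 — from the characteristic polynomial, algebraic multiplicity of λ = 5 is 4. From dim ker(A − (5)·I) = 2, there are exactly 2 Jordan blocks for λ = 5.
Step 2 — from the minimal polynomial, the factor (x − 5)^2 tells us the largest block for λ = 5 has size 2.
Step 3 — with total size 4, 2 blocks, and largest block 2, the block sizes (in nonincreasing order) are [2, 2].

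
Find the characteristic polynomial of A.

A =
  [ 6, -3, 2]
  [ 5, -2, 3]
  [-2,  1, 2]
x^3 - 6*x^2 + 12*x - 8

Expanding det(x·I − A) (e.g. by cofactor expansion or by noting that A is similar to its Jordan form J, which has the same characteristic polynomial as A) gives
  χ_A(x) = x^3 - 6*x^2 + 12*x - 8
which factors as (x - 2)^3. The eigenvalues (with algebraic multiplicities) are λ = 2 with multiplicity 3.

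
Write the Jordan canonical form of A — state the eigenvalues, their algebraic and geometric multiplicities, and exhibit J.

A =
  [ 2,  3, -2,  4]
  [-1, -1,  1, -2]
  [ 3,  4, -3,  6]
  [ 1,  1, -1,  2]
J_3(0) ⊕ J_1(0)

The characteristic polynomial is
  det(x·I − A) = x^4

Eigenvalues and multiplicities (the geometric multiplicity of λ is n − rank(A − λI), which equals the number of Jordan blocks for λ):
  λ = 0: algebraic multiplicity = 4, geometric multiplicity = 2

Determining the block sizes for each eigenvalue:
  λ = 0: with am = 4 and gm = 2, the partition is not yet determined (e.g. several partitions of 4 into 2 parts exist). Let N = A − (0)·I. Computing rank(N^1) = 2, rank(N^2) = 1, rank(N^3) = 0; the number of blocks of size ≥ j is rank(N^{j−1}) − rank(N^j), giving [2, 1, 1]. So we have 1 block(s) of size 3, 1 block(s) of size 1 → block sizes [3, 1]

Assembling the blocks gives a Jordan form
J =
  [0, 1, 0, 0]
  [0, 0, 1, 0]
  [0, 0, 0, 0]
  [0, 0, 0, 0]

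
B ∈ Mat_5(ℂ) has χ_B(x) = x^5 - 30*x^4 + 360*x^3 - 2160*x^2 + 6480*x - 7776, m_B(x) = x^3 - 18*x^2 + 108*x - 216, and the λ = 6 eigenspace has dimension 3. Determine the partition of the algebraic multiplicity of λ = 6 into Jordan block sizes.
Block sizes for λ = 6: [3, 1, 1]

Step 1 — from the characteristic polynomial, algebraic multiplicity of λ = 6 is 5. From dim ker(B − (6)·I) = 3, there are exactly 3 Jordan blocks for λ = 6.
Step 2 — from the minimal polynomial, the factor (x − 6)^3 tells us the largest block for λ = 6 has size 3.
Step 3 — with total size 5, 3 blocks, and largest block 3, the block sizes (in nonincreasing order) are [3, 1, 1].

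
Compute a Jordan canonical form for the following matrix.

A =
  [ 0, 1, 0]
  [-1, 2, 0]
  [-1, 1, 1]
J_2(1) ⊕ J_1(1)

The characteristic polynomial is
  det(x·I − A) = x^3 - 3*x^2 + 3*x - 1 = (x - 1)^3

Eigenvalues and multiplicities (the geometric multiplicity of λ is n − rank(A − λI), which equals the number of Jordan blocks for λ):
  λ = 1: algebraic multiplicity = 3, geometric multiplicity = 2

Determining the block sizes for each eigenvalue:
  λ = 1: 2 blocks summing to 3 forces exactly one block of size 2 and the rest size 1 → block sizes [2, 1]

Assembling the blocks gives a Jordan form
J =
  [1, 1, 0]
  [0, 1, 0]
  [0, 0, 1]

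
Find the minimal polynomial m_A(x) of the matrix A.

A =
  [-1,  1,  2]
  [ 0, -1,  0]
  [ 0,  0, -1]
x^2 + 2*x + 1

The characteristic polynomial is χ_A(x) = (x + 1)^3, so the eigenvalues are known. The minimal polynomial is
  m_A(x) = Π_λ (x − λ)^{k_λ}
where k_λ is the size of the *largest* Jordan block for λ (equivalently, the smallest k with (A − λI)^k v = 0 for every generalised eigenvector v of λ).

  λ = -1: largest Jordan block has size 2, contributing (x + 1)^2

So m_A(x) = (x + 1)^2 = x^2 + 2*x + 1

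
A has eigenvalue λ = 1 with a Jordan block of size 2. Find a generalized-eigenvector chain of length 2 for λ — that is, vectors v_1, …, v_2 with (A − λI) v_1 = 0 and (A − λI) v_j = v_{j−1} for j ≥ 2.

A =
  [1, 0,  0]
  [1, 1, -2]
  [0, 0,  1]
A Jordan chain for λ = 1 of length 2:
v_1 = (0, 1, 0)ᵀ
v_2 = (1, 0, 0)ᵀ

Let N = A − (1)·I. We want v_2 with N^2 v_2 = 0 but N^1 v_2 ≠ 0; then v_{j-1} := N · v_j for j = 2, …, 2.

Pick v_2 = (1, 0, 0)ᵀ.
Then v_1 = N · v_2 = (0, 1, 0)ᵀ.

Sanity check: (A − (1)·I) v_1 = (0, 0, 0)ᵀ = 0. ✓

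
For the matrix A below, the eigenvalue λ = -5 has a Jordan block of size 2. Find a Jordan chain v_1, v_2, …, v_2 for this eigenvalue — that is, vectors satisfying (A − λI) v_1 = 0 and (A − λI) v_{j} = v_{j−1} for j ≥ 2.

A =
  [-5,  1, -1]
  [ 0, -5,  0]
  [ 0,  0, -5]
A Jordan chain for λ = -5 of length 2:
v_1 = (1, 0, 0)ᵀ
v_2 = (0, 1, 0)ᵀ

Let N = A − (-5)·I. We want v_2 with N^2 v_2 = 0 but N^1 v_2 ≠ 0; then v_{j-1} := N · v_j for j = 2, …, 2.

Pick v_2 = (0, 1, 0)ᵀ.
Then v_1 = N · v_2 = (1, 0, 0)ᵀ.

Sanity check: (A − (-5)·I) v_1 = (0, 0, 0)ᵀ = 0. ✓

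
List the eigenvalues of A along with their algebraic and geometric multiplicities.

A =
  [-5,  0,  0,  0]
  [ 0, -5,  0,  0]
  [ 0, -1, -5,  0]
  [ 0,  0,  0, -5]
λ = -5: alg = 4, geom = 3

Step 1 — factor the characteristic polynomial to read off the algebraic multiplicities:
  χ_A(x) = (x + 5)^4

Step 2 — compute geometric multiplicities via the rank-nullity identity g(λ) = n − rank(A − λI):
  rank(A − (-5)·I) = 1, so dim ker(A − (-5)·I) = n − 1 = 3

Summary:
  λ = -5: algebraic multiplicity = 4, geometric multiplicity = 3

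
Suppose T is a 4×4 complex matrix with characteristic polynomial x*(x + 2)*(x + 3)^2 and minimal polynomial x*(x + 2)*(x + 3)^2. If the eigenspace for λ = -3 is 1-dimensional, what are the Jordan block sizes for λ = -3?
Block sizes for λ = -3: [2]

Step 1 — from the characteristic polynomial, algebraic multiplicity of λ = -3 is 2. From dim ker(T − (-3)·I) = 1, there are exactly 1 Jordan blocks for λ = -3.
Step 2 — from the minimal polynomial, the factor (x + 3)^2 tells us the largest block for λ = -3 has size 2.
Step 3 — with total size 2, 1 blocks, and largest block 2, the block sizes (in nonincreasing order) are [2].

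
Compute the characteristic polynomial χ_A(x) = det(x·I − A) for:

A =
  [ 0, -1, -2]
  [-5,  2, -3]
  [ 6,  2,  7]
x^3 - 9*x^2 + 27*x - 27

Expanding det(x·I − A) (e.g. by cofactor expansion or by noting that A is similar to its Jordan form J, which has the same characteristic polynomial as A) gives
  χ_A(x) = x^3 - 9*x^2 + 27*x - 27
which factors as (x - 3)^3. The eigenvalues (with algebraic multiplicities) are λ = 3 with multiplicity 3.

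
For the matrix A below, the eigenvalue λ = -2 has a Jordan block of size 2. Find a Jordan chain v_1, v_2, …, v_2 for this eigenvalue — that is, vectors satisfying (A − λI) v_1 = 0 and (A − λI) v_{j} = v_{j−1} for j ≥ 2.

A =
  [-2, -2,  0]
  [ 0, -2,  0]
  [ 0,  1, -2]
A Jordan chain for λ = -2 of length 2:
v_1 = (-2, 0, 1)ᵀ
v_2 = (0, 1, 0)ᵀ

Let N = A − (-2)·I. We want v_2 with N^2 v_2 = 0 but N^1 v_2 ≠ 0; then v_{j-1} := N · v_j for j = 2, …, 2.

Pick v_2 = (0, 1, 0)ᵀ.
Then v_1 = N · v_2 = (-2, 0, 1)ᵀ.

Sanity check: (A − (-2)·I) v_1 = (0, 0, 0)ᵀ = 0. ✓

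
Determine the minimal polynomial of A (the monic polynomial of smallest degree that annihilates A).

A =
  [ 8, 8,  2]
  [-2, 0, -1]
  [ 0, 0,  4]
x^2 - 8*x + 16

The characteristic polynomial is χ_A(x) = (x - 4)^3, so the eigenvalues are known. The minimal polynomial is
  m_A(x) = Π_λ (x − λ)^{k_λ}
where k_λ is the size of the *largest* Jordan block for λ (equivalently, the smallest k with (A − λI)^k v = 0 for every generalised eigenvector v of λ).

  λ = 4: largest Jordan block has size 2, contributing (x − 4)^2

So m_A(x) = (x - 4)^2 = x^2 - 8*x + 16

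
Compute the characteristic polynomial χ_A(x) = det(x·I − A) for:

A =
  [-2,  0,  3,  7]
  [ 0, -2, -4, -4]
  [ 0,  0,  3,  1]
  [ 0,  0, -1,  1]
x^4 - 8*x^2 + 16

Expanding det(x·I − A) (e.g. by cofactor expansion or by noting that A is similar to its Jordan form J, which has the same characteristic polynomial as A) gives
  χ_A(x) = x^4 - 8*x^2 + 16
which factors as (x - 2)^2*(x + 2)^2. The eigenvalues (with algebraic multiplicities) are λ = -2 with multiplicity 2, λ = 2 with multiplicity 2.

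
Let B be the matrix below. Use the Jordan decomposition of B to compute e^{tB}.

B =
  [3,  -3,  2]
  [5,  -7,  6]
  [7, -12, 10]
e^{tB} =
  [t*exp(2*t) + exp(2*t), -3*t*exp(2*t), 2*t*exp(2*t)]
  [t^2*exp(2*t) + 5*t*exp(2*t), -3*t^2*exp(2*t) - 9*t*exp(2*t) + exp(2*t), 2*t^2*exp(2*t) + 6*t*exp(2*t)]
  [3*t^2*exp(2*t)/2 + 7*t*exp(2*t), -9*t^2*exp(2*t)/2 - 12*t*exp(2*t), 3*t^2*exp(2*t) + 8*t*exp(2*t) + exp(2*t)]

Strategy: write B = P · J · P⁻¹ where J is a Jordan canonical form, so e^{tB} = P · e^{tJ} · P⁻¹, and e^{tJ} can be computed block-by-block.

B has Jordan form
J =
  [2, 1, 0]
  [0, 2, 1]
  [0, 0, 2]
(up to reordering of blocks).

Per-block formulas:
  For a 3×3 Jordan block J_3(2): exp(t · J_3(2)) = e^(2t)·(I + t·N + (t^2/2)·N^2), where N is the 3×3 nilpotent shift.

After assembling e^{tJ} and conjugating by P, we get:

e^{tB} =
  [t*exp(2*t) + exp(2*t), -3*t*exp(2*t), 2*t*exp(2*t)]
  [t^2*exp(2*t) + 5*t*exp(2*t), -3*t^2*exp(2*t) - 9*t*exp(2*t) + exp(2*t), 2*t^2*exp(2*t) + 6*t*exp(2*t)]
  [3*t^2*exp(2*t)/2 + 7*t*exp(2*t), -9*t^2*exp(2*t)/2 - 12*t*exp(2*t), 3*t^2*exp(2*t) + 8*t*exp(2*t) + exp(2*t)]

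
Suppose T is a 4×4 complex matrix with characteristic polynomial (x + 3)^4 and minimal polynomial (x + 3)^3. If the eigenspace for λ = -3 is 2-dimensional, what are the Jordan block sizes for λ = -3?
Block sizes for λ = -3: [3, 1]

Step 1 — from the characteristic polynomial, algebraic multiplicity of λ = -3 is 4. From dim ker(T − (-3)·I) = 2, there are exactly 2 Jordan blocks for λ = -3.
Step 2 — from the minimal polynomial, the factor (x + 3)^3 tells us the largest block for λ = -3 has size 3.
Step 3 — with total size 4, 2 blocks, and largest block 3, the block sizes (in nonincreasing order) are [3, 1].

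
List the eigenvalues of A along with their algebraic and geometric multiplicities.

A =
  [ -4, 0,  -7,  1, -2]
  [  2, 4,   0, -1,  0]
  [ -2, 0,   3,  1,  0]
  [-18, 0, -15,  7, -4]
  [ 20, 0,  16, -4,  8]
λ = 2: alg = 1, geom = 1; λ = 4: alg = 4, geom = 2

Step 1 — factor the characteristic polynomial to read off the algebraic multiplicities:
  χ_A(x) = (x - 4)^4*(x - 2)

Step 2 — compute geometric multiplicities via the rank-nullity identity g(λ) = n − rank(A − λI):
  rank(A − (2)·I) = 4, so dim ker(A − (2)·I) = n − 4 = 1
  rank(A − (4)·I) = 3, so dim ker(A − (4)·I) = n − 3 = 2

Summary:
  λ = 2: algebraic multiplicity = 1, geometric multiplicity = 1
  λ = 4: algebraic multiplicity = 4, geometric multiplicity = 2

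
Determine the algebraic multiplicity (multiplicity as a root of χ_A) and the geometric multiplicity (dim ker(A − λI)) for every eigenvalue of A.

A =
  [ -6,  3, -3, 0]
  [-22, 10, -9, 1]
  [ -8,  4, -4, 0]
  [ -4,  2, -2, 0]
λ = 0: alg = 4, geom = 2

Step 1 — factor the characteristic polynomial to read off the algebraic multiplicities:
  χ_A(x) = x^4

Step 2 — compute geometric multiplicities via the rank-nullity identity g(λ) = n − rank(A − λI):
  rank(A − (0)·I) = 2, so dim ker(A − (0)·I) = n − 2 = 2

Summary:
  λ = 0: algebraic multiplicity = 4, geometric multiplicity = 2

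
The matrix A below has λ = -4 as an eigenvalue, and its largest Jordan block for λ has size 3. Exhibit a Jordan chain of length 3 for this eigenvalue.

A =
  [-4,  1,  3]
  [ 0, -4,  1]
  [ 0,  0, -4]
A Jordan chain for λ = -4 of length 3:
v_1 = (1, 0, 0)ᵀ
v_2 = (3, 1, 0)ᵀ
v_3 = (0, 0, 1)ᵀ

Let N = A − (-4)·I. We want v_3 with N^3 v_3 = 0 but N^2 v_3 ≠ 0; then v_{j-1} := N · v_j for j = 3, …, 2.

Pick v_3 = (0, 0, 1)ᵀ.
Then v_2 = N · v_3 = (3, 1, 0)ᵀ.
Then v_1 = N · v_2 = (1, 0, 0)ᵀ.

Sanity check: (A − (-4)·I) v_1 = (0, 0, 0)ᵀ = 0. ✓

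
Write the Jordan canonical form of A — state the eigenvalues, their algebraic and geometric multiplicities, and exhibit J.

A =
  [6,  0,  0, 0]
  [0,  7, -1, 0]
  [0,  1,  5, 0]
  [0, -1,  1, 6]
J_2(6) ⊕ J_1(6) ⊕ J_1(6)

The characteristic polynomial is
  det(x·I − A) = x^4 - 24*x^3 + 216*x^2 - 864*x + 1296 = (x - 6)^4

Eigenvalues and multiplicities (the geometric multiplicity of λ is n − rank(A − λI), which equals the number of Jordan blocks for λ):
  λ = 6: algebraic multiplicity = 4, geometric multiplicity = 3

Determining the block sizes for each eigenvalue:
  λ = 6: 3 blocks summing to 4 forces exactly one block of size 2 and the rest size 1 → block sizes [2, 1, 1]

Assembling the blocks gives a Jordan form
J =
  [6, 1, 0, 0]
  [0, 6, 0, 0]
  [0, 0, 6, 0]
  [0, 0, 0, 6]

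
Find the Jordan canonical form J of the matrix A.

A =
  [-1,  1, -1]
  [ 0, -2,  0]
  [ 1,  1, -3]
J_2(-2) ⊕ J_1(-2)

The characteristic polynomial is
  det(x·I − A) = x^3 + 6*x^2 + 12*x + 8 = (x + 2)^3

Eigenvalues and multiplicities (the geometric multiplicity of λ is n − rank(A − λI), which equals the number of Jordan blocks for λ):
  λ = -2: algebraic multiplicity = 3, geometric multiplicity = 2

Determining the block sizes for each eigenvalue:
  λ = -2: 2 blocks summing to 3 forces exactly one block of size 2 and the rest size 1 → block sizes [2, 1]

Assembling the blocks gives a Jordan form
J =
  [-2,  1,  0]
  [ 0, -2,  0]
  [ 0,  0, -2]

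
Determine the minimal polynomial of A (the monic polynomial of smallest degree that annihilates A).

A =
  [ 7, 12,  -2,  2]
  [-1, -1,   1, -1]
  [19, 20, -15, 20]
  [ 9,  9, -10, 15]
x^4 - 6*x^3 - 11*x^2 + 60*x + 100

The characteristic polynomial is χ_A(x) = (x - 5)^2*(x + 2)^2, so the eigenvalues are known. The minimal polynomial is
  m_A(x) = Π_λ (x − λ)^{k_λ}
where k_λ is the size of the *largest* Jordan block for λ (equivalently, the smallest k with (A − λI)^k v = 0 for every generalised eigenvector v of λ).

  λ = -2: largest Jordan block has size 2, contributing (x + 2)^2
  λ = 5: largest Jordan block has size 2, contributing (x − 5)^2

So m_A(x) = (x - 5)^2*(x + 2)^2 = x^4 - 6*x^3 - 11*x^2 + 60*x + 100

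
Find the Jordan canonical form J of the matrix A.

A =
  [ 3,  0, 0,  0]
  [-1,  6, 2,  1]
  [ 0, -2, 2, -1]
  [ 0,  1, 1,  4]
J_1(3) ⊕ J_3(4)

The characteristic polynomial is
  det(x·I − A) = x^4 - 15*x^3 + 84*x^2 - 208*x + 192 = (x - 4)^3*(x - 3)

Eigenvalues and multiplicities (the geometric multiplicity of λ is n − rank(A − λI), which equals the number of Jordan blocks for λ):
  λ = 3: algebraic multiplicity = 1, geometric multiplicity = 1
  λ = 4: algebraic multiplicity = 3, geometric multiplicity = 1

Determining the block sizes for each eigenvalue:
  λ = 3: one block (gm = 1), so the single block has size am = 1 → block sizes [1]
  λ = 4: one block (gm = 1), so the single block has size am = 3 → block sizes [3]

Assembling the blocks gives a Jordan form
J =
  [3, 0, 0, 0]
  [0, 4, 1, 0]
  [0, 0, 4, 1]
  [0, 0, 0, 4]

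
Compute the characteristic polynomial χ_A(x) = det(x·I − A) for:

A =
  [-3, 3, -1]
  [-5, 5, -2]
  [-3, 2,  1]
x^3 - 3*x^2 + 3*x - 1

Expanding det(x·I − A) (e.g. by cofactor expansion or by noting that A is similar to its Jordan form J, which has the same characteristic polynomial as A) gives
  χ_A(x) = x^3 - 3*x^2 + 3*x - 1
which factors as (x - 1)^3. The eigenvalues (with algebraic multiplicities) are λ = 1 with multiplicity 3.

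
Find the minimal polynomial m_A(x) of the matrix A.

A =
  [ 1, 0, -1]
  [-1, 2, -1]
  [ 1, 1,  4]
x^3 - 7*x^2 + 16*x - 12

The characteristic polynomial is χ_A(x) = (x - 3)*(x - 2)^2, so the eigenvalues are known. The minimal polynomial is
  m_A(x) = Π_λ (x − λ)^{k_λ}
where k_λ is the size of the *largest* Jordan block for λ (equivalently, the smallest k with (A − λI)^k v = 0 for every generalised eigenvector v of λ).

  λ = 2: largest Jordan block has size 2, contributing (x − 2)^2
  λ = 3: largest Jordan block has size 1, contributing (x − 3)

So m_A(x) = (x - 3)*(x - 2)^2 = x^3 - 7*x^2 + 16*x - 12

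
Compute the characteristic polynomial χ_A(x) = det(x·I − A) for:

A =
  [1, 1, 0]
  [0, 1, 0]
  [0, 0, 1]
x^3 - 3*x^2 + 3*x - 1

Expanding det(x·I − A) (e.g. by cofactor expansion or by noting that A is similar to its Jordan form J, which has the same characteristic polynomial as A) gives
  χ_A(x) = x^3 - 3*x^2 + 3*x - 1
which factors as (x - 1)^3. The eigenvalues (with algebraic multiplicities) are λ = 1 with multiplicity 3.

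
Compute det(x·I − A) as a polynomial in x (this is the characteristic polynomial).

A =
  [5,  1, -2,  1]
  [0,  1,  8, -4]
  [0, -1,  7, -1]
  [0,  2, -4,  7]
x^4 - 20*x^3 + 150*x^2 - 500*x + 625

Expanding det(x·I − A) (e.g. by cofactor expansion or by noting that A is similar to its Jordan form J, which has the same characteristic polynomial as A) gives
  χ_A(x) = x^4 - 20*x^3 + 150*x^2 - 500*x + 625
which factors as (x - 5)^4. The eigenvalues (with algebraic multiplicities) are λ = 5 with multiplicity 4.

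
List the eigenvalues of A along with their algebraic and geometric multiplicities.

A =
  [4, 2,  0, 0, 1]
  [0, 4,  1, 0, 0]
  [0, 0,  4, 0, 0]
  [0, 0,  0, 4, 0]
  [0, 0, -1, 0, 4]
λ = 4: alg = 5, geom = 3

Step 1 — factor the characteristic polynomial to read off the algebraic multiplicities:
  χ_A(x) = (x - 4)^5

Step 2 — compute geometric multiplicities via the rank-nullity identity g(λ) = n − rank(A − λI):
  rank(A − (4)·I) = 2, so dim ker(A − (4)·I) = n − 2 = 3

Summary:
  λ = 4: algebraic multiplicity = 5, geometric multiplicity = 3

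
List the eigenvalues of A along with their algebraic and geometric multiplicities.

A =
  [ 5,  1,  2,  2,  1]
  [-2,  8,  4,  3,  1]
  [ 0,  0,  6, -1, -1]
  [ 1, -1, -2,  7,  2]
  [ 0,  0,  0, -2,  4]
λ = 6: alg = 5, geom = 3

Step 1 — factor the characteristic polynomial to read off the algebraic multiplicities:
  χ_A(x) = (x - 6)^5

Step 2 — compute geometric multiplicities via the rank-nullity identity g(λ) = n − rank(A − λI):
  rank(A − (6)·I) = 2, so dim ker(A − (6)·I) = n − 2 = 3

Summary:
  λ = 6: algebraic multiplicity = 5, geometric multiplicity = 3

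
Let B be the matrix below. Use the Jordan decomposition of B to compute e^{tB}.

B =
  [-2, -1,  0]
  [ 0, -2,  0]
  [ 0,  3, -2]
e^{tB} =
  [exp(-2*t), -t*exp(-2*t), 0]
  [0, exp(-2*t), 0]
  [0, 3*t*exp(-2*t), exp(-2*t)]

Strategy: write B = P · J · P⁻¹ where J is a Jordan canonical form, so e^{tB} = P · e^{tJ} · P⁻¹, and e^{tJ} can be computed block-by-block.

B has Jordan form
J =
  [-2,  1,  0]
  [ 0, -2,  0]
  [ 0,  0, -2]
(up to reordering of blocks).

Per-block formulas:
  For a 2×2 Jordan block J_2(-2): exp(t · J_2(-2)) = e^(-2t)·(I + t·N), where N is the 2×2 nilpotent shift.
  For a 1×1 block at λ = -2: exp(t · [-2]) = [e^(-2t)].

After assembling e^{tJ} and conjugating by P, we get:

e^{tB} =
  [exp(-2*t), -t*exp(-2*t), 0]
  [0, exp(-2*t), 0]
  [0, 3*t*exp(-2*t), exp(-2*t)]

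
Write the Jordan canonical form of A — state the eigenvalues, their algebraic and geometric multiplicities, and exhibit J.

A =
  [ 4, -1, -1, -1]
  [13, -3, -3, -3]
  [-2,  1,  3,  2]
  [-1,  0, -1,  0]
J_3(1) ⊕ J_1(1)

The characteristic polynomial is
  det(x·I − A) = x^4 - 4*x^3 + 6*x^2 - 4*x + 1 = (x - 1)^4

Eigenvalues and multiplicities (the geometric multiplicity of λ is n − rank(A − λI), which equals the number of Jordan blocks for λ):
  λ = 1: algebraic multiplicity = 4, geometric multiplicity = 2

Determining the block sizes for each eigenvalue:
  λ = 1: with am = 4 and gm = 2, the partition is not yet determined (e.g. several partitions of 4 into 2 parts exist). Let N = A − (1)·I. Computing rank(N^1) = 2, rank(N^2) = 1, rank(N^3) = 0; the number of blocks of size ≥ j is rank(N^{j−1}) − rank(N^j), giving [2, 1, 1]. So we have 1 block(s) of size 3, 1 block(s) of size 1 → block sizes [3, 1]

Assembling the blocks gives a Jordan form
J =
  [1, 1, 0, 0]
  [0, 1, 1, 0]
  [0, 0, 1, 0]
  [0, 0, 0, 1]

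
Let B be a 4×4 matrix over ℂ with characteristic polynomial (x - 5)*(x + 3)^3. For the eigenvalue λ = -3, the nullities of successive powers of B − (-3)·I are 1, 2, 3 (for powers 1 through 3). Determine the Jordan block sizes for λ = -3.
Block sizes for λ = -3: [3]

From the dimensions of kernels of powers, the number of Jordan blocks of size at least j is d_j − d_{j−1} where d_j = dim ker(N^j) (with d_0 = 0). Computing the differences gives [1, 1, 1].
The number of blocks of size exactly k is (#blocks of size ≥ k) − (#blocks of size ≥ k + 1), so the partition is: 1 block(s) of size 3.
In nonincreasing order the block sizes are [3].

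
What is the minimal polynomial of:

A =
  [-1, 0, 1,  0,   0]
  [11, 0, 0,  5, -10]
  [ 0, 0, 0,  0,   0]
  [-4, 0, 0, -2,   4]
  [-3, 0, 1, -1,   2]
x^3 + x^2

The characteristic polynomial is χ_A(x) = x^4*(x + 1), so the eigenvalues are known. The minimal polynomial is
  m_A(x) = Π_λ (x − λ)^{k_λ}
where k_λ is the size of the *largest* Jordan block for λ (equivalently, the smallest k with (A − λI)^k v = 0 for every generalised eigenvector v of λ).

  λ = -1: largest Jordan block has size 1, contributing (x + 1)
  λ = 0: largest Jordan block has size 2, contributing (x − 0)^2

So m_A(x) = x^2*(x + 1) = x^3 + x^2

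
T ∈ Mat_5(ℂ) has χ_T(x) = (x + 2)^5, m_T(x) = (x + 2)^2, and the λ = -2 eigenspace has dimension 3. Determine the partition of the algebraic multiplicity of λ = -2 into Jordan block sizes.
Block sizes for λ = -2: [2, 2, 1]

Step 1 — from the characteristic polynomial, algebraic multiplicity of λ = -2 is 5. From dim ker(T − (-2)·I) = 3, there are exactly 3 Jordan blocks for λ = -2.
Step 2 — from the minimal polynomial, the factor (x + 2)^2 tells us the largest block for λ = -2 has size 2.
Step 3 — with total size 5, 3 blocks, and largest block 2, the block sizes (in nonincreasing order) are [2, 2, 1].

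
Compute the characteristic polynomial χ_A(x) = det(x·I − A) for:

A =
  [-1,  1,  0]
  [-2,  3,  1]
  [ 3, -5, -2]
x^3

Expanding det(x·I − A) (e.g. by cofactor expansion or by noting that A is similar to its Jordan form J, which has the same characteristic polynomial as A) gives
  χ_A(x) = x^3
which factors as x^3. The eigenvalues (with algebraic multiplicities) are λ = 0 with multiplicity 3.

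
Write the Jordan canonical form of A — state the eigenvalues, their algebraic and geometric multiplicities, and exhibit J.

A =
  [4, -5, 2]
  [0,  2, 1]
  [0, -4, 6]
J_3(4)

The characteristic polynomial is
  det(x·I − A) = x^3 - 12*x^2 + 48*x - 64 = (x - 4)^3

Eigenvalues and multiplicities (the geometric multiplicity of λ is n − rank(A − λI), which equals the number of Jordan blocks for λ):
  λ = 4: algebraic multiplicity = 3, geometric multiplicity = 1

Determining the block sizes for each eigenvalue:
  λ = 4: one block (gm = 1), so the single block has size am = 3 → block sizes [3]

Assembling the blocks gives a Jordan form
J =
  [4, 1, 0]
  [0, 4, 1]
  [0, 0, 4]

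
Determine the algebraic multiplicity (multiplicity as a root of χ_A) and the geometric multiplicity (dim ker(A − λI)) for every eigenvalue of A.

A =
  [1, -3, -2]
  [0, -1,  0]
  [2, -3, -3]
λ = -1: alg = 3, geom = 2

Step 1 — factor the characteristic polynomial to read off the algebraic multiplicities:
  χ_A(x) = (x + 1)^3

Step 2 — compute geometric multiplicities via the rank-nullity identity g(λ) = n − rank(A − λI):
  rank(A − (-1)·I) = 1, so dim ker(A − (-1)·I) = n − 1 = 2

Summary:
  λ = -1: algebraic multiplicity = 3, geometric multiplicity = 2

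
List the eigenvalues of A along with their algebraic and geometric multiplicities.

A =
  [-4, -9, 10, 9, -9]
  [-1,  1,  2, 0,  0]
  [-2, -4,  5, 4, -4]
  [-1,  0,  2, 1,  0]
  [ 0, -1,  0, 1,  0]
λ = 0: alg = 2, geom = 1; λ = 1: alg = 3, geom = 3

Step 1 — factor the characteristic polynomial to read off the algebraic multiplicities:
  χ_A(x) = x^2*(x - 1)^3

Step 2 — compute geometric multiplicities via the rank-nullity identity g(λ) = n − rank(A − λI):
  rank(A − (0)·I) = 4, so dim ker(A − (0)·I) = n − 4 = 1
  rank(A − (1)·I) = 2, so dim ker(A − (1)·I) = n − 2 = 3

Summary:
  λ = 0: algebraic multiplicity = 2, geometric multiplicity = 1
  λ = 1: algebraic multiplicity = 3, geometric multiplicity = 3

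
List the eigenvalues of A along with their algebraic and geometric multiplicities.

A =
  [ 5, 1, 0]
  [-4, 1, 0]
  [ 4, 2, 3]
λ = 3: alg = 3, geom = 2

Step 1 — factor the characteristic polynomial to read off the algebraic multiplicities:
  χ_A(x) = (x - 3)^3

Step 2 — compute geometric multiplicities via the rank-nullity identity g(λ) = n − rank(A − λI):
  rank(A − (3)·I) = 1, so dim ker(A − (3)·I) = n − 1 = 2

Summary:
  λ = 3: algebraic multiplicity = 3, geometric multiplicity = 2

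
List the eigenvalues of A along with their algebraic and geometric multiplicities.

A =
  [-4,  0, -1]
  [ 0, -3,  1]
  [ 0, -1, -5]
λ = -4: alg = 3, geom = 1

Step 1 — factor the characteristic polynomial to read off the algebraic multiplicities:
  χ_A(x) = (x + 4)^3

Step 2 — compute geometric multiplicities via the rank-nullity identity g(λ) = n − rank(A − λI):
  rank(A − (-4)·I) = 2, so dim ker(A − (-4)·I) = n − 2 = 1

Summary:
  λ = -4: algebraic multiplicity = 3, geometric multiplicity = 1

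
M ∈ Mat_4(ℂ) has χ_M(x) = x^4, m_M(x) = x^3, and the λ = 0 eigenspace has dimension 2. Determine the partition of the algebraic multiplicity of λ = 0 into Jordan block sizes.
Block sizes for λ = 0: [3, 1]

Step 1 — from the characteristic polynomial, algebraic multiplicity of λ = 0 is 4. From dim ker(M − (0)·I) = 2, there are exactly 2 Jordan blocks for λ = 0.
Step 2 — from the minimal polynomial, the factor (x − 0)^3 tells us the largest block for λ = 0 has size 3.
Step 3 — with total size 4, 2 blocks, and largest block 3, the block sizes (in nonincreasing order) are [3, 1].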